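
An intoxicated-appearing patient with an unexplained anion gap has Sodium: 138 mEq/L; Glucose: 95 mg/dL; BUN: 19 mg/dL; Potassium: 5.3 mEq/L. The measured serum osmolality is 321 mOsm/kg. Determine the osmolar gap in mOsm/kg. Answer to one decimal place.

Calculated osmolality = 2·Na + glucose/18 + BUN/2.8
= 2·138 + 95/18 + 19/2.8
= 276 + 5.28 + 6.79
= 288.07 mOsm/kg ≈ 288.1 mOsm/kg
Osmolar gap = measured − calculated = 321 − 288.1 = 32.9 mOsm/kg

32.9 mOsm/kg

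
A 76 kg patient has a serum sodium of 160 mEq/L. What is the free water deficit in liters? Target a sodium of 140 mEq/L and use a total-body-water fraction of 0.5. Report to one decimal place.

TBW = 0.5 · 76 = 38 L
Free water deficit = TBW · (Na/140 − 1)
= 38 · (160/140 − 1)
= 38 · 0.1429
= 5.43 L

5.4 L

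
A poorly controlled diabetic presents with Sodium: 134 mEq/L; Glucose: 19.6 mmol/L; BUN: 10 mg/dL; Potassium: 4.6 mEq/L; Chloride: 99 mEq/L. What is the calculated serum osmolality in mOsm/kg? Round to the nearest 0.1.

Calculated osmolality = 2·Na + glucose + BUN/2.8
= 2·134 + 19.6 + 10/2.8
= 268 + 19.60 + 3.57
= 291.17 mOsm/kg

291.2 mOsm/kg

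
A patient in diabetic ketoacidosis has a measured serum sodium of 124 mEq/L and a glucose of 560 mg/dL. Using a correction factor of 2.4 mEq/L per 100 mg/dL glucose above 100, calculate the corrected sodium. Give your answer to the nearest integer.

135 mEq/L

Corrected Na = measured Na + 2.4 · (glucose − 100)/100
= 124 + 2.4 · (560 − 100)/100
= 124 + 11
= 135 mEq/L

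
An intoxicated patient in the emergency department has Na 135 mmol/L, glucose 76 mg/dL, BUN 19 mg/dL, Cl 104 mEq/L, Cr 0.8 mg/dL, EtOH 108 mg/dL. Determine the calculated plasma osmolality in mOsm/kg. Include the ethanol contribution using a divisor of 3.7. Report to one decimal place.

Calculated osmolality = 2·Na + glucose/18 + BUN/2.8 + ethanol/3.7
= 2·135 + 76/18 + 19/2.8 + 108/3.7
= 270 + 4.22 + 6.79 + 29.19
= 310.2 mOsm/kg

310.2 mOsm/kg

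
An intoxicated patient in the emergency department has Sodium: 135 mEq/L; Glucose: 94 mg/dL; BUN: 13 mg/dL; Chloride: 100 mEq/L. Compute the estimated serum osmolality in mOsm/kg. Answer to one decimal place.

Calculated osmolality = 2·Na + glucose/18 + BUN/2.8
= 2·135 + 94/18 + 13/2.8
= 270 + 5.22 + 4.64
= 279.86 mOsm/kg

279.9 mOsm/kg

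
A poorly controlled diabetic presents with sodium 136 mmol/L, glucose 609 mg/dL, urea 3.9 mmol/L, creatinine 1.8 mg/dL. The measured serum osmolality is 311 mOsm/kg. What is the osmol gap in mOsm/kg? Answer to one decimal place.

Calculated osmolality = 2·Na + glucose/18 + urea
= 2·136 + 609/18 + 3.9
= 272 + 33.83 + 3.90
= 309.73 mOsm/kg ≈ 309.7 mOsm/kg
Osmolar gap = measured − calculated = 311 − 309.7 = 1.3 mOsm/kg

1.3 mOsm/kg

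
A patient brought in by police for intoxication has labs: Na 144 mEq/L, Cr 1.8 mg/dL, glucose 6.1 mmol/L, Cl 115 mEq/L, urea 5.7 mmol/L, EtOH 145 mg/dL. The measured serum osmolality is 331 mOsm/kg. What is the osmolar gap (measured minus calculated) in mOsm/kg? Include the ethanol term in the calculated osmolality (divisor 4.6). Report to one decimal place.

-0.3 mOsm/kg

Calculated osmolality = 2·Na + glucose + urea + ethanol/4.6
= 2·144 + 6.1 + 5.7 + 145/4.6
= 288 + 6.10 + 5.70 + 31.52
= 331.32 mOsm/kg ≈ 331.3 mOsm/kg
Osmolar gap = measured − calculated = 331 − 331.3 = -0.3 mOsm/kg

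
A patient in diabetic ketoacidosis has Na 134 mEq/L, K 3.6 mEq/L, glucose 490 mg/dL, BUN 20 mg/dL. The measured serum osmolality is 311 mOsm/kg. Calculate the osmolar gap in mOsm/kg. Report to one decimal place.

Calculated osmolality = 2·Na + glucose/18 + BUN/2.8
= 2·134 + 490/18 + 20/2.8
= 268 + 27.22 + 7.14
= 302.36 mOsm/kg ≈ 302.4 mOsm/kg
Osmolar gap = measured − calculated = 311 − 302.4 = 8.6 mOsm/kg

8.6 mOsm/kg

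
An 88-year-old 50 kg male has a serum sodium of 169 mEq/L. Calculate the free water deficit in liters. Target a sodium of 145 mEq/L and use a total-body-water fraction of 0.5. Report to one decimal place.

TBW = 0.5 · 50 = 25 L
Free water deficit = TBW · (Na/145 − 1)
= 25 · (169/145 − 1)
= 25 · 0.1655
= 4.14 L

4.1 L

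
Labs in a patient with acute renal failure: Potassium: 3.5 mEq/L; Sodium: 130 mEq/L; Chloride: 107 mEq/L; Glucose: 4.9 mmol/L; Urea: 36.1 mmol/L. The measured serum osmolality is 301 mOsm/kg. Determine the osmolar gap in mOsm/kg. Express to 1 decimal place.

0.0 mOsm/kg

Calculated osmolality = 2·Na + glucose + urea
= 2·130 + 4.9 + 36.1
= 260 + 4.90 + 36.10
= 301 mOsm/kg ≈ 301.0 mOsm/kg
Osmolar gap = measured − calculated = 301 − 301.0 = 0.0 mOsm/kg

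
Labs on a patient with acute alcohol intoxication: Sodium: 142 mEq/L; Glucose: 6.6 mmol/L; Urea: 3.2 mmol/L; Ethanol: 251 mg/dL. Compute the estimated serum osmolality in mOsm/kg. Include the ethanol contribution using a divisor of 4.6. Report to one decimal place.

348.4 mOsm/kg

Calculated osmolality = 2·Na + glucose + urea + ethanol/4.6
= 2·142 + 6.6 + 3.2 + 251/4.6
= 284 + 6.60 + 3.20 + 54.57
= 348.37 mOsm/kg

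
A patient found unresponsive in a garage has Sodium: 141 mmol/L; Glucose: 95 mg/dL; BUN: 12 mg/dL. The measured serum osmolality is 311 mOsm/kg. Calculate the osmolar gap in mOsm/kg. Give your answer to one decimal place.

Calculated osmolality = 2·Na + glucose/18 + BUN/2.8
= 2·141 + 95/18 + 12/2.8
= 282 + 5.28 + 4.29
= 291.57 mOsm/kg ≈ 291.6 mOsm/kg
Osmolar gap = measured − calculated = 311 − 291.6 = 19.4 mOsm/kg

19.4 mOsm/kg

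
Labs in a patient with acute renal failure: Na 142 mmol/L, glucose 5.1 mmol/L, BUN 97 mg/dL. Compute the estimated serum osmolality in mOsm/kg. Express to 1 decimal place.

Calculated osmolality = 2·Na + glucose + BUN/2.8
= 2·142 + 5.1 + 97/2.8
= 284 + 5.10 + 34.64
= 323.74 mOsm/kg

323.7 mOsm/kg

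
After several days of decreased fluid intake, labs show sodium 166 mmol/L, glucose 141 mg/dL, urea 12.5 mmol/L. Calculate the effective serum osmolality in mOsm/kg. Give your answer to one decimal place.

Effective osmolality excludes urea (freely permeant across cell membranes):
2·Na + glucose/18
= 2·166 + 141/18
= 332 + 7.83
= 339.83 mOsm/kg

339.8 mOsm/kg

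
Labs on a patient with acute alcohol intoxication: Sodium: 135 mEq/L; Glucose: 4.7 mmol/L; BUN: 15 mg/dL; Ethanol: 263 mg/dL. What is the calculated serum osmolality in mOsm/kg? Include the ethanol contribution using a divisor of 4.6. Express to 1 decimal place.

337.2 mOsm/kg

Calculated osmolality = 2·Na + glucose + BUN/2.8 + ethanol/4.6
= 2·135 + 4.7 + 15/2.8 + 263/4.6
= 270 + 4.70 + 5.36 + 57.17
= 337.23 mOsm/kg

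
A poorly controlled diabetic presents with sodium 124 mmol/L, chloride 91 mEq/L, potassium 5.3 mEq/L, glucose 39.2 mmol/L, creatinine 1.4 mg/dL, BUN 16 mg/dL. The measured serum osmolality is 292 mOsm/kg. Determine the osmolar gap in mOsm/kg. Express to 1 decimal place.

Calculated osmolality = 2·Na + glucose + BUN/2.8
= 2·124 + 39.2 + 16/2.8
= 248 + 39.20 + 5.71
= 292.91 mOsm/kg ≈ 292.9 mOsm/kg
Osmolar gap = measured − calculated = 292 − 292.9 = -0.9 mOsm/kg

-0.9 mOsm/kg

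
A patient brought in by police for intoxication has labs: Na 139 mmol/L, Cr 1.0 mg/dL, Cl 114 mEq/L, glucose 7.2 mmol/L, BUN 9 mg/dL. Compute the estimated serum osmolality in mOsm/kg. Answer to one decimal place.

Calculated osmolality = 2·Na + glucose + BUN/2.8
= 2·139 + 7.2 + 9/2.8
= 278 + 7.20 + 3.21
= 288.41 mOsm/kg

288.4 mOsm/kg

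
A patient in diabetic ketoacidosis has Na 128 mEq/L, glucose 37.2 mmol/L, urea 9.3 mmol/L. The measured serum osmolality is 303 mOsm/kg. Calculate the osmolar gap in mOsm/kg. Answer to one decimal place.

Calculated osmolality = 2·Na + glucose + urea
= 2·128 + 37.2 + 9.3
= 256 + 37.20 + 9.30
= 302.5 mOsm/kg ≈ 302.5 mOsm/kg
Osmolar gap = measured − calculated = 303 − 302.5 = 0.5 mOsm/kg

0.5 mOsm/kg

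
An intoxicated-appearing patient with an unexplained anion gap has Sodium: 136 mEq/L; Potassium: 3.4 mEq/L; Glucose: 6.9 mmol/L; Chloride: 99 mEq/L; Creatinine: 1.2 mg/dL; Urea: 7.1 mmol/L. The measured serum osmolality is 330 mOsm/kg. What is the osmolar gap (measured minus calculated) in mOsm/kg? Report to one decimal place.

Calculated osmolality = 2·Na + glucose + urea
= 2·136 + 6.9 + 7.1
= 272 + 6.90 + 7.10
= 286 mOsm/kg ≈ 286.0 mOsm/kg
Osmolar gap = measured − calculated = 330 − 286.0 = 44.0 mOsm/kg

44.0 mOsm/kg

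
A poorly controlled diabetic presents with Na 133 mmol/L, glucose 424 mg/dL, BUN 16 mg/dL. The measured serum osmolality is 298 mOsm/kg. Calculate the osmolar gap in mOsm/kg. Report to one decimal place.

2.7 mOsm/kg

Calculated osmolality = 2·Na + glucose/18 + BUN/2.8
= 2·133 + 424/18 + 16/2.8
= 266 + 23.56 + 5.71
= 295.27 mOsm/kg ≈ 295.3 mOsm/kg
Osmolar gap = measured − calculated = 298 − 295.3 = 2.7 mOsm/kg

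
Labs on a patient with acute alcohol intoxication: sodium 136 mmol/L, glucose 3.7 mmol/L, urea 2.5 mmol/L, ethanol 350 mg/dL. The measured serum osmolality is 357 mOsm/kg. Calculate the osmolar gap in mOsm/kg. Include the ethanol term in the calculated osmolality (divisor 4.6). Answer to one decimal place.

2.7 mOsm/kg

Calculated osmolality = 2·Na + glucose + urea + ethanol/4.6
= 2·136 + 3.7 + 2.5 + 350/4.6
= 272 + 3.70 + 2.50 + 76.09
= 354.29 mOsm/kg ≈ 354.3 mOsm/kg
Osmolar gap = measured − calculated = 357 − 354.3 = 2.7 mOsm/kg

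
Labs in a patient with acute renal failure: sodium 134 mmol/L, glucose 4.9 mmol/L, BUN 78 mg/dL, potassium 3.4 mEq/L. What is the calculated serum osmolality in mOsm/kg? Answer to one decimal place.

300.8 mOsm/kg

Calculated osmolality = 2·Na + glucose + BUN/2.8
= 2·134 + 4.9 + 78/2.8
= 268 + 4.90 + 27.86
= 300.76 mOsm/kg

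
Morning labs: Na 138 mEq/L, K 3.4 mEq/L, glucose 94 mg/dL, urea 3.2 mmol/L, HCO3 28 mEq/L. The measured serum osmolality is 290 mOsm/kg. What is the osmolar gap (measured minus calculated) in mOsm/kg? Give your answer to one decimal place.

Calculated osmolality = 2·Na + glucose/18 + urea
= 2·138 + 94/18 + 3.2
= 276 + 5.22 + 3.20
= 284.42 mOsm/kg ≈ 284.4 mOsm/kg
Osmolar gap = measured − calculated = 290 − 284.4 = 5.6 mOsm/kg

5.6 mOsm/kg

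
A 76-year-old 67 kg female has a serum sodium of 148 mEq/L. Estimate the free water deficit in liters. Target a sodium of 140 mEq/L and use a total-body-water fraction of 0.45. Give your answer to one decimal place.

TBW = 0.45 · 67 = 30.15 L
Free water deficit = TBW · (Na/140 − 1)
= 30.15 · (148/140 − 1)
= 30.15 · 0.0571
= 1.72 L

1.7 L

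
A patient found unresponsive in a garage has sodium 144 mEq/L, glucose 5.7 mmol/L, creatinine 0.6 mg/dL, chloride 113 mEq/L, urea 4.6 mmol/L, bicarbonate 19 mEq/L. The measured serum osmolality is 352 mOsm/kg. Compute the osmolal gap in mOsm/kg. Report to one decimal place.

Calculated osmolality = 2·Na + glucose + urea
= 2·144 + 5.7 + 4.6
= 288 + 5.70 + 4.60
= 298.3 mOsm/kg ≈ 298.3 mOsm/kg
Osmolar gap = measured − calculated = 352 − 298.3 = 53.7 mOsm/kg

53.7 mOsm/kg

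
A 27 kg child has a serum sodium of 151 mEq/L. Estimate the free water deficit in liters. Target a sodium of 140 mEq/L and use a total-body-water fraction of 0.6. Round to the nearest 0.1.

TBW = 0.6 · 27 = 16.2 L
Free water deficit = TBW · (Na/140 − 1)
= 16.2 · (151/140 − 1)
= 16.2 · 0.0786
= 1.27 L

1.3 L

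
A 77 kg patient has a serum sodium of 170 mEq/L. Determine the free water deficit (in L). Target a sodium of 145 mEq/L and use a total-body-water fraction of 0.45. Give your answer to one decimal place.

6.0 L

TBW = 0.45 · 77 = 34.65 L
Free water deficit = TBW · (Na/145 − 1)
= 34.65 · (170/145 − 1)
= 34.65 · 0.1724
= 5.97 L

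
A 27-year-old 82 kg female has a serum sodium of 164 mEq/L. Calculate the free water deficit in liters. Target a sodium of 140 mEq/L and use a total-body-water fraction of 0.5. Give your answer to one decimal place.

7.0 L

TBW = 0.5 · 82 = 41 L
Free water deficit = TBW · (Na/140 − 1)
= 41 · (164/140 − 1)
= 41 · 0.1714
= 7.03 L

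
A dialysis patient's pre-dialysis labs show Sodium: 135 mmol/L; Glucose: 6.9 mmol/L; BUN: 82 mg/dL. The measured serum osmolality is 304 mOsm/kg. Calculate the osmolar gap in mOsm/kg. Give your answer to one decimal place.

-2.2 mOsm/kg

Calculated osmolality = 2·Na + glucose + BUN/2.8
= 2·135 + 6.9 + 82/2.8
= 270 + 6.90 + 29.29
= 306.19 mOsm/kg ≈ 306.2 mOsm/kg
Osmolar gap = measured − calculated = 304 − 306.2 = -2.2 mOsm/kg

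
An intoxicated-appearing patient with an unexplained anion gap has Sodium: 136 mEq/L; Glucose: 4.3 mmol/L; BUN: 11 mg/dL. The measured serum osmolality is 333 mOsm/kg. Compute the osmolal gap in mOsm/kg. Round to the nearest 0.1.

52.8 mOsm/kg

Calculated osmolality = 2·Na + glucose + BUN/2.8
= 2·136 + 4.3 + 11/2.8
= 272 + 4.30 + 3.93
= 280.23 mOsm/kg ≈ 280.2 mOsm/kg
Osmolar gap = measured − calculated = 333 − 280.2 = 52.8 mOsm/kg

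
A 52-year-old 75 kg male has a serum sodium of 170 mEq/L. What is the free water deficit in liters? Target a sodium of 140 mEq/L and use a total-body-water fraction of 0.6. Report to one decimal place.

TBW = 0.6 · 75 = 45 L
Free water deficit = TBW · (Na/140 − 1)
= 45 · (170/140 − 1)
= 45 · 0.2143
= 9.64 L

9.6 L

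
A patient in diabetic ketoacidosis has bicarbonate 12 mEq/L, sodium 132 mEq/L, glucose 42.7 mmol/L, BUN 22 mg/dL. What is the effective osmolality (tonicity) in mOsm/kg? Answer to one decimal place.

306.7 mOsm/kg

Effective osmolality excludes urea (freely permeant across cell membranes):
2·Na + glucose
= 2·132 + 42.7
= 264 + 42.7
= 306.7 mOsm/kg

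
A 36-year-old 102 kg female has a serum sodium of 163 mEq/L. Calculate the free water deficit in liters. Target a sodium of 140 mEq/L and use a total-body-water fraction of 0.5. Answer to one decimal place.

TBW = 0.5 · 102 = 51 L
Free water deficit = TBW · (Na/140 − 1)
= 51 · (163/140 − 1)
= 51 · 0.1643
= 8.38 L

8.4 L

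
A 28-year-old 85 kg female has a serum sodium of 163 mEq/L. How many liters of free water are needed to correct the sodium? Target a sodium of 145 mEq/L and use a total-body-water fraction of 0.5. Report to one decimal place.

TBW = 0.5 · 85 = 42.5 L
Free water deficit = TBW · (Na/145 − 1)
= 42.5 · (163/145 − 1)
= 42.5 · 0.1241
= 5.27 L

5.3 L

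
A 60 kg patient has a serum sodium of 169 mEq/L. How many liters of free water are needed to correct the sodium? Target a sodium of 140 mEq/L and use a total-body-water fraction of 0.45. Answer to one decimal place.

TBW = 0.45 · 60 = 27 L
Free water deficit = TBW · (Na/140 − 1)
= 27 · (169/140 − 1)
= 27 · 0.2071
= 5.59 L

5.6 L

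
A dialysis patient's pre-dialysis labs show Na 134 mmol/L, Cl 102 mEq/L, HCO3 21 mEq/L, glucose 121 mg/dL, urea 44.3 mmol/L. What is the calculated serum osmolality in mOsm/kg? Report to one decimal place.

319.0 mOsm/kg

Calculated osmolality = 2·Na + glucose/18 + urea
= 2·134 + 121/18 + 44.3
= 268 + 6.72 + 44.30
= 319.02 mOsm/kg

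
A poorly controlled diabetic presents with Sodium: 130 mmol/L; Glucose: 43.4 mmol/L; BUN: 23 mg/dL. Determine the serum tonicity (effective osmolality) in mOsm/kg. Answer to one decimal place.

303.4 mOsm/kg

Effective osmolality excludes urea (freely permeant across cell membranes):
2·Na + glucose
= 2·130 + 43.4
= 260 + 43.4
= 303.4 mOsm/kg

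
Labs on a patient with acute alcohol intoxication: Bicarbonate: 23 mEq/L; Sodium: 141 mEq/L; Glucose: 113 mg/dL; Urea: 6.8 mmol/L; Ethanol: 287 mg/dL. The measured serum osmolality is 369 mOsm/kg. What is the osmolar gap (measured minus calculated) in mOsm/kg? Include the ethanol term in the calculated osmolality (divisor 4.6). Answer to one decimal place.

11.5 mOsm/kg

Calculated osmolality = 2·Na + glucose/18 + urea + ethanol/4.6
= 2·141 + 113/18 + 6.8 + 287/4.6
= 282 + 6.28 + 6.80 + 62.39
= 357.47 mOsm/kg ≈ 357.5 mOsm/kg
Osmolar gap = measured − calculated = 369 − 357.5 = 11.5 mOsm/kg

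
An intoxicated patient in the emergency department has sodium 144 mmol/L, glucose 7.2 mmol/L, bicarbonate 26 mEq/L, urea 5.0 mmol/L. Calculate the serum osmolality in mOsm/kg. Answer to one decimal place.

300.2 mOsm/kg

Calculated osmolality = 2·Na + glucose + urea
= 2·144 + 7.2 + 5
= 288 + 7.20 + 5
= 300.2 mOsm/kg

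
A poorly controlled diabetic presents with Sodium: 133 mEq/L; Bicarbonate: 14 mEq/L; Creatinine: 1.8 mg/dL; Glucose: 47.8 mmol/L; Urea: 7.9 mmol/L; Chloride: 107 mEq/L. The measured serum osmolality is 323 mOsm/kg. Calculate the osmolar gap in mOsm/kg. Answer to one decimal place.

Calculated osmolality = 2·Na + glucose + urea
= 2·133 + 47.8 + 7.9
= 266 + 47.80 + 7.90
= 321.7 mOsm/kg ≈ 321.7 mOsm/kg
Osmolar gap = measured − calculated = 323 − 321.7 = 1.3 mOsm/kg

1.3 mOsm/kg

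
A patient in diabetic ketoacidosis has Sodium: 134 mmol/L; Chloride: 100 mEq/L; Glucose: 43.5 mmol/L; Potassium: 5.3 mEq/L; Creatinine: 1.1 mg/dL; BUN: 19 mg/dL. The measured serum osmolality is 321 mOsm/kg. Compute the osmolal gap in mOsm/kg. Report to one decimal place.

2.7 mOsm/kg

Calculated osmolality = 2·Na + glucose + BUN/2.8
= 2·134 + 43.5 + 19/2.8
= 268 + 43.50 + 6.79
= 318.29 mOsm/kg ≈ 318.3 mOsm/kg
Osmolar gap = measured − calculated = 321 − 318.3 = 2.7 mOsm/kg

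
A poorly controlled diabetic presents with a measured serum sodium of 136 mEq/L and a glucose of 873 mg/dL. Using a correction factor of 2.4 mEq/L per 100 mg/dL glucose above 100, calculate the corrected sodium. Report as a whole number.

155 mEq/L

Corrected Na = measured Na + 2.4 · (glucose − 100)/100
= 136 + 2.4 · (873 − 100)/100
= 136 + 18.6
= 154.6 mEq/L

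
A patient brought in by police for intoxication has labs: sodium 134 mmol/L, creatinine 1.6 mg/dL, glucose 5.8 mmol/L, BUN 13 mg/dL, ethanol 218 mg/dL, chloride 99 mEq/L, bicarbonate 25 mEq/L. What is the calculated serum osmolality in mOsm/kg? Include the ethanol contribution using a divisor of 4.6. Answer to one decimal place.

Calculated osmolality = 2·Na + glucose + BUN/2.8 + ethanol/4.6
= 2·134 + 5.8 + 13/2.8 + 218/4.6
= 268 + 5.80 + 4.64 + 47.39
= 325.83 mOsm/kg

325.8 mOsm/kg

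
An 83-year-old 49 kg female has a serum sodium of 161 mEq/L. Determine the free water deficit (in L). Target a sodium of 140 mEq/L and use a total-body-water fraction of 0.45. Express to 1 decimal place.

TBW = 0.45 · 49 = 22.05 L
Free water deficit = TBW · (Na/140 − 1)
= 22.05 · (161/140 − 1)
= 22.05 · 0.15
= 3.31 L

3.3 L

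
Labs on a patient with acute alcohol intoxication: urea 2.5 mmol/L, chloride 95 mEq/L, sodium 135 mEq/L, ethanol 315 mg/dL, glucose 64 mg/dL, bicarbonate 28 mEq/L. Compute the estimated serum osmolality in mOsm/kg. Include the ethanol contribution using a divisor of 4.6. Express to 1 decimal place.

344.5 mOsm/kg

Calculated osmolality = 2·Na + glucose/18 + urea + ethanol/4.6
= 2·135 + 64/18 + 2.5 + 315/4.6
= 270 + 3.56 + 2.50 + 68.48
= 344.54 mOsm/kg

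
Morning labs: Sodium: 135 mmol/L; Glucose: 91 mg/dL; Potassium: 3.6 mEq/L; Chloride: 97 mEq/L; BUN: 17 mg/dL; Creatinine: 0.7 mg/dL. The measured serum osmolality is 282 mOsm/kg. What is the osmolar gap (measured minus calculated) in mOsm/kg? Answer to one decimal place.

Calculated osmolality = 2·Na + glucose/18 + BUN/2.8
= 2·135 + 91/18 + 17/2.8
= 270 + 5.06 + 6.07
= 281.13 mOsm/kg ≈ 281.1 mOsm/kg
Osmolar gap = measured − calculated = 282 − 281.1 = 0.9 mOsm/kg

0.9 mOsm/kg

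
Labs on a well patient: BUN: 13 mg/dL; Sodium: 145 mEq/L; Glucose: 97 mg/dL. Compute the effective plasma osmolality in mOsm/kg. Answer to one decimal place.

295.4 mOsm/kg

Effective osmolality excludes urea (freely permeant across cell membranes):
2·Na + glucose/18
= 2·145 + 97/18
= 290 + 5.39
= 295.39 mOsm/kg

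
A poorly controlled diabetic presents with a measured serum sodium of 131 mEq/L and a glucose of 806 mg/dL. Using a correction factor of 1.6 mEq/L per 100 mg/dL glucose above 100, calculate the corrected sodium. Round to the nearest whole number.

142 mEq/L

Corrected Na = measured Na + 1.6 · (glucose − 100)/100
= 131 + 1.6 · (806 − 100)/100
= 131 + 11.3
= 142.3 mEq/L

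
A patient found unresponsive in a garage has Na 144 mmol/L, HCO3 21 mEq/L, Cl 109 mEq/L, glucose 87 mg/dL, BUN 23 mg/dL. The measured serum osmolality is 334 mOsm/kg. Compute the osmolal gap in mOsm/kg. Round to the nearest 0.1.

33.0 mOsm/kg

Calculated osmolality = 2·Na + glucose/18 + BUN/2.8
= 2·144 + 87/18 + 23/2.8
= 288 + 4.83 + 8.21
= 301.04 mOsm/kg ≈ 301.0 mOsm/kg
Osmolar gap = measured − calculated = 334 − 301.0 = 33.0 mOsm/kg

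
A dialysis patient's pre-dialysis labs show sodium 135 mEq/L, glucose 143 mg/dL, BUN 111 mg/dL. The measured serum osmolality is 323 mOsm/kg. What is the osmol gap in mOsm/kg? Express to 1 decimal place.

5.4 mOsm/kg

Calculated osmolality = 2·Na + glucose/18 + BUN/2.8
= 2·135 + 143/18 + 111/2.8
= 270 + 7.94 + 39.64
= 317.58 mOsm/kg ≈ 317.6 mOsm/kg
Osmolar gap = measured − calculated = 323 − 317.6 = 5.4 mOsm/kg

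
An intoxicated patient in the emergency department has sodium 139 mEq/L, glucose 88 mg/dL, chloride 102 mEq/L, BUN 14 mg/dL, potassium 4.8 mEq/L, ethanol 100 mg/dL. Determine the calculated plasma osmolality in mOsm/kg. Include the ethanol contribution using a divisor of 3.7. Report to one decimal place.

314.9 mOsm/kg

Calculated osmolality = 2·Na + glucose/18 + BUN/2.8 + ethanol/3.7
= 2·139 + 88/18 + 14/2.8 + 100/3.7
= 278 + 4.89 + 5 + 27.03
= 314.92 mOsm/kg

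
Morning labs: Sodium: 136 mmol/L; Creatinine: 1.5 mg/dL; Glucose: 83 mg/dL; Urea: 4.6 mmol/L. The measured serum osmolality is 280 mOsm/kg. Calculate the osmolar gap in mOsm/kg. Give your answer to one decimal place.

-1.2 mOsm/kg

Calculated osmolality = 2·Na + glucose/18 + urea
= 2·136 + 83/18 + 4.6
= 272 + 4.61 + 4.60
= 281.21 mOsm/kg ≈ 281.2 mOsm/kg
Osmolar gap = measured − calculated = 280 − 281.2 = -1.2 mOsm/kg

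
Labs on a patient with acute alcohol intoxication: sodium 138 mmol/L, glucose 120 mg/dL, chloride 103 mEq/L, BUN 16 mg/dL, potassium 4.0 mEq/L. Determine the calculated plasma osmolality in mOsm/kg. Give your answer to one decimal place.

Calculated osmolality = 2·Na + glucose/18 + BUN/2.8
= 2·138 + 120/18 + 16/2.8
= 276 + 6.67 + 5.71
= 288.38 mOsm/kg

288.4 mOsm/kg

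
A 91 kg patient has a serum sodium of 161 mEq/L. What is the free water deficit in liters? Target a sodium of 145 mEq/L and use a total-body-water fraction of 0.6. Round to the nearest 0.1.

TBW = 0.6 · 91 = 54.6 L
Free water deficit = TBW · (Na/145 − 1)
= 54.6 · (161/145 − 1)
= 54.6 · 0.1103
= 6.02 L

6.0 L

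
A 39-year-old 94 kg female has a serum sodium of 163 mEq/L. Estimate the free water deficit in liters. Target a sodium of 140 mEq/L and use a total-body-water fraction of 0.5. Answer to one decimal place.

TBW = 0.5 · 94 = 47 L
Free water deficit = TBW · (Na/140 − 1)
= 47 · (163/140 − 1)
= 47 · 0.1643
= 7.72 L

7.7 L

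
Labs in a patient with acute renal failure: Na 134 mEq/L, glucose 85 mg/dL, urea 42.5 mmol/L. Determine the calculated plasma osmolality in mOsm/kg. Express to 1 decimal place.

Calculated osmolality = 2·Na + glucose/18 + urea
= 2·134 + 85/18 + 42.5
= 268 + 4.72 + 42.50
= 315.22 mOsm/kg

315.2 mOsm/kg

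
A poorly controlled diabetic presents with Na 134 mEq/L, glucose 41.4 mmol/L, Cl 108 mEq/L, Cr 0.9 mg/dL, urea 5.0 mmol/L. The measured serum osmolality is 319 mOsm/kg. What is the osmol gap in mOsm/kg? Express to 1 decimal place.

Calculated osmolality = 2·Na + glucose + urea
= 2·134 + 41.4 + 5
= 268 + 41.40 + 5
= 314.4 mOsm/kg ≈ 314.4 mOsm/kg
Osmolar gap = measured − calculated = 319 − 314.4 = 4.6 mOsm/kg

4.6 mOsm/kg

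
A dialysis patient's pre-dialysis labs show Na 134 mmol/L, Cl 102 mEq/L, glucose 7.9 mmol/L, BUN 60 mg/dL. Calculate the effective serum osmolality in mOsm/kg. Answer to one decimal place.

Effective osmolality excludes urea (freely permeant across cell membranes):
2·Na + glucose
= 2·134 + 7.9
= 268 + 7.9
= 275.9 mOsm/kg

275.9 mOsm/kg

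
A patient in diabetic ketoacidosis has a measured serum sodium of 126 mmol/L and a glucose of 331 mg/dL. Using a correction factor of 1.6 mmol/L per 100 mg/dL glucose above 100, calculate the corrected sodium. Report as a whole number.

Corrected Na = measured Na + 1.6 · (glucose − 100)/100
= 126 + 1.6 · (331 − 100)/100
= 126 + 3.7
= 129.7 mmol/L

130 mmol/L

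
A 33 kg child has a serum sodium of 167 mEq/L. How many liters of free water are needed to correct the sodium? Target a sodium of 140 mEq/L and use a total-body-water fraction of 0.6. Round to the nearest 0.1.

3.8 L

TBW = 0.6 · 33 = 19.8 L
Free water deficit = TBW · (Na/140 − 1)
= 19.8 · (167/140 − 1)
= 19.8 · 0.1929
= 3.82 L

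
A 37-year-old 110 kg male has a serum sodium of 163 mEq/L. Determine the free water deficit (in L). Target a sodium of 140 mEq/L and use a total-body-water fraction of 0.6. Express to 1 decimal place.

10.8 L

TBW = 0.6 · 110 = 66 L
Free water deficit = TBW · (Na/140 − 1)
= 66 · (163/140 − 1)
= 66 · 0.1643
= 10.84 L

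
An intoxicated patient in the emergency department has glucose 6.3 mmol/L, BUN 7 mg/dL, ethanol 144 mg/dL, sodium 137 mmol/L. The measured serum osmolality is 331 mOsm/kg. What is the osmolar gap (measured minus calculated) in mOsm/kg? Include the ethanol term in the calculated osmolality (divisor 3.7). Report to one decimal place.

9.3 mOsm/kg

Calculated osmolality = 2·Na + glucose + BUN/2.8 + ethanol/3.7
= 2·137 + 6.3 + 7/2.8 + 144/3.7
= 274 + 6.30 + 2.50 + 38.92
= 321.72 mOsm/kg ≈ 321.7 mOsm/kg
Osmolar gap = measured − calculated = 331 − 321.7 = 9.3 mOsm/kg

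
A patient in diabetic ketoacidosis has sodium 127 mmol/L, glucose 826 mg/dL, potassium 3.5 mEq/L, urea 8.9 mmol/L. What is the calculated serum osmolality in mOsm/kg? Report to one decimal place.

Calculated osmolality = 2·Na + glucose/18 + urea
= 2·127 + 826/18 + 8.9
= 254 + 45.89 + 8.90
= 308.79 mOsm/kg

308.8 mOsm/kg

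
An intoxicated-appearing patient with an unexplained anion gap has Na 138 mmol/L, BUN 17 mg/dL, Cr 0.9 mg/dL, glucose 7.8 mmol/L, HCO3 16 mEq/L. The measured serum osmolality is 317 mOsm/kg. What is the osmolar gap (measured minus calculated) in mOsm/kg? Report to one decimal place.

Calculated osmolality = 2·Na + glucose + BUN/2.8
= 2·138 + 7.8 + 17/2.8
= 276 + 7.80 + 6.07
= 289.87 mOsm/kg ≈ 289.9 mOsm/kg
Osmolar gap = measured − calculated = 317 − 289.9 = 27.1 mOsm/kg

27.1 mOsm/kg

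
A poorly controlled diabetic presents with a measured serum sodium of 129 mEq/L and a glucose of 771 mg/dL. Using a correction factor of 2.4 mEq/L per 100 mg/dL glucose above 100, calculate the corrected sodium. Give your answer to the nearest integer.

145 mEq/L

Corrected Na = measured Na + 2.4 · (glucose − 100)/100
= 129 + 2.4 · (771 − 100)/100
= 129 + 16.1
= 145.1 mEq/L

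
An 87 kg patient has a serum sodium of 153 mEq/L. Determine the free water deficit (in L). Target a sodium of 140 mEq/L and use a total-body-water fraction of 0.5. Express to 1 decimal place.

4.0 L

TBW = 0.5 · 87 = 43.5 L
Free water deficit = TBW · (Na/140 − 1)
= 43.5 · (153/140 − 1)
= 43.5 · 0.0929
= 4.04 L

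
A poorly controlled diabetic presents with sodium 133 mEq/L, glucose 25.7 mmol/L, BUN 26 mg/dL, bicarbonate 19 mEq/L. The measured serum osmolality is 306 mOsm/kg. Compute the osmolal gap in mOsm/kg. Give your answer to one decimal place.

5.0 mOsm/kg

Calculated osmolality = 2·Na + glucose + BUN/2.8
= 2·133 + 25.7 + 26/2.8
= 266 + 25.70 + 9.29
= 300.99 mOsm/kg ≈ 301.0 mOsm/kg
Osmolar gap = measured − calculated = 306 − 301.0 = 5.0 mOsm/kg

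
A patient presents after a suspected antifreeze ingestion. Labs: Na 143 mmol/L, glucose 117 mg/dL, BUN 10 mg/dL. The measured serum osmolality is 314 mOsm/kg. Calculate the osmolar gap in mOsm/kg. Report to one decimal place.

17.9 mOsm/kg

Calculated osmolality = 2·Na + glucose/18 + BUN/2.8
= 2·143 + 117/18 + 10/2.8
= 286 + 6.50 + 3.57
= 296.07 mOsm/kg ≈ 296.1 mOsm/kg
Osmolar gap = measured − calculated = 314 − 296.1 = 17.9 mOsm/kg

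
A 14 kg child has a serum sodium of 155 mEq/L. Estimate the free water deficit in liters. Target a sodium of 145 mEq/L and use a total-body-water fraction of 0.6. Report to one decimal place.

0.6 L

TBW = 0.6 · 14 = 8.4 L
Free water deficit = TBW · (Na/145 − 1)
= 8.4 · (155/145 − 1)
= 8.4 · 0.069
= 0.58 L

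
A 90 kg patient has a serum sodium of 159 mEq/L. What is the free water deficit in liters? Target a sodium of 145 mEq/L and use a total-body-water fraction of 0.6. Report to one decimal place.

TBW = 0.6 · 90 = 54 L
Free water deficit = TBW · (Na/145 − 1)
= 54 · (159/145 − 1)
= 54 · 0.0966
= 5.22 L

5.2 L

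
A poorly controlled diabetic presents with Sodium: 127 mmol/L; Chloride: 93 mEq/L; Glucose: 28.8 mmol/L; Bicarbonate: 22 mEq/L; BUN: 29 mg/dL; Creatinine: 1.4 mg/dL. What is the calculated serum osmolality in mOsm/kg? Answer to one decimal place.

293.2 mOsm/kg

Calculated osmolality = 2·Na + glucose + BUN/2.8
= 2·127 + 28.8 + 29/2.8
= 254 + 28.80 + 10.36
= 293.16 mOsm/kg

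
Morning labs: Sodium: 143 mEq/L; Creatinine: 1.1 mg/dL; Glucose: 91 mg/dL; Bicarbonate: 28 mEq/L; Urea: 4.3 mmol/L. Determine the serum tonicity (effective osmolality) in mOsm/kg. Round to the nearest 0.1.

Effective osmolality excludes urea (freely permeant across cell membranes):
2·Na + glucose/18
= 2·143 + 91/18
= 286 + 5.06
= 291.06 mOsm/kg

291.1 mOsm/kg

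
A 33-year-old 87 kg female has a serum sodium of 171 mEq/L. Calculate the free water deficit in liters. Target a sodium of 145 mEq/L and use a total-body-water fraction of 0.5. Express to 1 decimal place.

7.8 L

TBW = 0.5 · 87 = 43.5 L
Free water deficit = TBW · (Na/145 − 1)
= 43.5 · (171/145 − 1)
= 43.5 · 0.1793
= 7.8 L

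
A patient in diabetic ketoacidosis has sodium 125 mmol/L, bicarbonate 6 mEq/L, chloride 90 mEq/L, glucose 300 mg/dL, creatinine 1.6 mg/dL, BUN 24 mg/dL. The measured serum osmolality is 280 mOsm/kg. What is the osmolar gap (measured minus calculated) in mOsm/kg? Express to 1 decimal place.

Calculated osmolality = 2·Na + glucose/18 + BUN/2.8
= 2·125 + 300/18 + 24/2.8
= 250 + 16.67 + 8.57
= 275.24 mOsm/kg ≈ 275.2 mOsm/kg
Osmolar gap = measured − calculated = 280 − 275.2 = 4.8 mOsm/kg

4.8 mOsm/kg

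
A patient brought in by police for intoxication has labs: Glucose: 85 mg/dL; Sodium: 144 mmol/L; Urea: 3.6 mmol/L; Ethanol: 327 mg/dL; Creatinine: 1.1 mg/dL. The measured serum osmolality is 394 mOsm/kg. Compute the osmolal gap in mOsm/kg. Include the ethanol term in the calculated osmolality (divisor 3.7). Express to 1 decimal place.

9.3 mOsm/kg

Calculated osmolality = 2·Na + glucose/18 + urea + ethanol/3.7
= 2·144 + 85/18 + 3.6 + 327/3.7
= 288 + 4.72 + 3.60 + 88.38
= 384.7 mOsm/kg ≈ 384.7 mOsm/kg
Osmolar gap = measured − calculated = 394 − 384.7 = 9.3 mOsm/kg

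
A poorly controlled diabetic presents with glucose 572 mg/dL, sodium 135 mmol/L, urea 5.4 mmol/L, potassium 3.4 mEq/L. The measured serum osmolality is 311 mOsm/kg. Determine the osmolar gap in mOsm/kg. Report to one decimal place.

Calculated osmolality = 2·Na + glucose/18 + urea
= 2·135 + 572/18 + 5.4
= 270 + 31.78 + 5.40
= 307.18 mOsm/kg ≈ 307.2 mOsm/kg
Osmolar gap = measured − calculated = 311 − 307.2 = 3.8 mOsm/kg

3.8 mOsm/kg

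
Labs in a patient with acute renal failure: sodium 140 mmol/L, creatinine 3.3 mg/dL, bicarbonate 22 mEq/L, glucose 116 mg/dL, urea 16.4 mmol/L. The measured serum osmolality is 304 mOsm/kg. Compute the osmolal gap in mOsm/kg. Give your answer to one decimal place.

1.2 mOsm/kg

Calculated osmolality = 2·Na + glucose/18 + urea
= 2·140 + 116/18 + 16.4
= 280 + 6.44 + 16.40
= 302.84 mOsm/kg ≈ 302.8 mOsm/kg
Osmolar gap = measured − calculated = 304 − 302.8 = 1.2 mOsm/kg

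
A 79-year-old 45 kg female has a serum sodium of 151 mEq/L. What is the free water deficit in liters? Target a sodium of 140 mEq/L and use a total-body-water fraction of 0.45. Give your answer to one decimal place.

TBW = 0.45 · 45 = 20.25 L
Free water deficit = TBW · (Na/140 − 1)
= 20.25 · (151/140 − 1)
= 20.25 · 0.0786
= 1.59 L

1.6 L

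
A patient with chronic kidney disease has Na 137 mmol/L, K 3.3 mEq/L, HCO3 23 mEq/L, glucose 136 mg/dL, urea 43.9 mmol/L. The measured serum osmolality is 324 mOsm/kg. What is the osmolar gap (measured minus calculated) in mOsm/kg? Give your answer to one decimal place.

-1.5 mOsm/kg

Calculated osmolality = 2·Na + glucose/18 + urea
= 2·137 + 136/18 + 43.9
= 274 + 7.56 + 43.90
= 325.46 mOsm/kg ≈ 325.5 mOsm/kg
Osmolar gap = measured − calculated = 324 − 325.5 = -1.5 mOsm/kg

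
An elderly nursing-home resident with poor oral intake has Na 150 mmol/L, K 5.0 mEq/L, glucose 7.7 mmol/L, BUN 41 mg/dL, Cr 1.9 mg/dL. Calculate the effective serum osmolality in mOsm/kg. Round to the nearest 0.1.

307.7 mOsm/kg

Effective osmolality excludes urea (freely permeant across cell membranes):
2·Na + glucose
= 2·150 + 7.7
= 300 + 7.7
= 307.7 mOsm/kg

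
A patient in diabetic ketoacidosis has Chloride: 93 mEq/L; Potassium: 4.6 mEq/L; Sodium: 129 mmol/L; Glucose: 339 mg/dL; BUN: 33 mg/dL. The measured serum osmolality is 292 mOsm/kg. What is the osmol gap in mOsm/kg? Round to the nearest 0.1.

Calculated osmolality = 2·Na + glucose/18 + BUN/2.8
= 2·129 + 339/18 + 33/2.8
= 258 + 18.83 + 11.79
= 288.62 mOsm/kg ≈ 288.6 mOsm/kg
Osmolar gap = measured − calculated = 292 − 288.6 = 3.4 mOsm/kg

3.4 mOsm/kg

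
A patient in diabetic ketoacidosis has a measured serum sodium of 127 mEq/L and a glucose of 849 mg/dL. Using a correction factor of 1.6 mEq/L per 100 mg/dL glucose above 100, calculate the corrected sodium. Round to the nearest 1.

Corrected Na = measured Na + 1.6 · (glucose − 100)/100
= 127 + 1.6 · (849 − 100)/100
= 127 + 12
= 139 mEq/L

139 mEq/L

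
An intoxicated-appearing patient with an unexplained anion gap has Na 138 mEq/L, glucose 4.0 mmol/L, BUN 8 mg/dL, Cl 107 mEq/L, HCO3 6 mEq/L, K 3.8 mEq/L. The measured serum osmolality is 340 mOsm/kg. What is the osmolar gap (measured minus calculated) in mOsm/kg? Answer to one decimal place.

57.1 mOsm/kg

Calculated osmolality = 2·Na + glucose + BUN/2.8
= 2·138 + 4 + 8/2.8
= 276 + 4 + 2.86
= 282.86 mOsm/kg ≈ 282.9 mOsm/kg
Osmolar gap = measured − calculated = 340 − 282.9 = 57.1 mOsm/kg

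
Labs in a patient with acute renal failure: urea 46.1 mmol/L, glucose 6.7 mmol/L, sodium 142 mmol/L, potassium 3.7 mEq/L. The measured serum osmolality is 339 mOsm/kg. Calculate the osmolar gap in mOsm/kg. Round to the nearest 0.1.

2.2 mOsm/kg

Calculated osmolality = 2·Na + glucose + urea
= 2·142 + 6.7 + 46.1
= 284 + 6.70 + 46.10
= 336.8 mOsm/kg ≈ 336.8 mOsm/kg
Osmolar gap = measured − calculated = 339 − 336.8 = 2.2 mOsm/kg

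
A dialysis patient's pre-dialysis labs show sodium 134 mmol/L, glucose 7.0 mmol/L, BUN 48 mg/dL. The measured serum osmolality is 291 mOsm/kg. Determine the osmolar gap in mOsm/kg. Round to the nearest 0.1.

Calculated osmolality = 2·Na + glucose + BUN/2.8
= 2·134 + 7 + 48/2.8
= 268 + 7 + 17.14
= 292.14 mOsm/kg ≈ 292.1 mOsm/kg
Osmolar gap = measured − calculated = 291 − 292.1 = -1.1 mOsm/kg

-1.1 mOsm/kg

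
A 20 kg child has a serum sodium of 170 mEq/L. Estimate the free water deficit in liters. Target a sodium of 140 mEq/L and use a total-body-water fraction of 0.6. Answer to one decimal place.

TBW = 0.6 · 20 = 12 L
Free water deficit = TBW · (Na/140 − 1)
= 12 · (170/140 − 1)
= 12 · 0.2143
= 2.57 L

2.6 L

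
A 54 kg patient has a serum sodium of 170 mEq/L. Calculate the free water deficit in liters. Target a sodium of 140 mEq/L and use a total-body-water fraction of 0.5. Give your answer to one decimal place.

TBW = 0.5 · 54 = 27 L
Free water deficit = TBW · (Na/140 − 1)
= 27 · (170/140 − 1)
= 27 · 0.2143
= 5.79 L

5.8 L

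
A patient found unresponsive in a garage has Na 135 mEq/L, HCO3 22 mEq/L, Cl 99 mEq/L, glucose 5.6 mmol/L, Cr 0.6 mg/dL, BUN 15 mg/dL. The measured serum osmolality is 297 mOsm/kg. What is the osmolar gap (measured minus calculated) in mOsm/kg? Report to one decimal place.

16.0 mOsm/kg

Calculated osmolality = 2·Na + glucose + BUN/2.8
= 2·135 + 5.6 + 15/2.8
= 270 + 5.60 + 5.36
= 280.96 mOsm/kg ≈ 281.0 mOsm/kg
Osmolar gap = measured − calculated = 297 − 281.0 = 16.0 mOsm/kg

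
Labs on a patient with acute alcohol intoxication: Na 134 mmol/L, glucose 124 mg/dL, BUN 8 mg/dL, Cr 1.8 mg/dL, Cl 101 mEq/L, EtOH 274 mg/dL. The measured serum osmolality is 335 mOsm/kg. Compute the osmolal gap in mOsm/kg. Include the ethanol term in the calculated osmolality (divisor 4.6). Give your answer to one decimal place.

-2.3 mOsm/kg

Calculated osmolality = 2·Na + glucose/18 + BUN/2.8 + ethanol/4.6
= 2·134 + 124/18 + 8/2.8 + 274/4.6
= 268 + 6.89 + 2.86 + 59.57
= 337.32 mOsm/kg ≈ 337.3 mOsm/kg
Osmolar gap = measured − calculated = 335 − 337.3 = -2.3 mOsm/kg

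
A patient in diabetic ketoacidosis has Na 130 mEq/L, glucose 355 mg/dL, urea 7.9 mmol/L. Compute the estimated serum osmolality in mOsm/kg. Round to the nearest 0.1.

Calculated osmolality = 2·Na + glucose/18 + urea
= 2·130 + 355/18 + 7.9
= 260 + 19.72 + 7.90
= 287.62 mOsm/kg

287.6 mOsm/kg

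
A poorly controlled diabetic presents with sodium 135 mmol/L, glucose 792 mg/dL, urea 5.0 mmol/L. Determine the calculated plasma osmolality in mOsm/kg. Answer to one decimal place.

Calculated osmolality = 2·Na + glucose/18 + urea
= 2·135 + 792/18 + 5
= 270 + 44 + 5
= 319 mOsm/kg

319.0 mOsm/kg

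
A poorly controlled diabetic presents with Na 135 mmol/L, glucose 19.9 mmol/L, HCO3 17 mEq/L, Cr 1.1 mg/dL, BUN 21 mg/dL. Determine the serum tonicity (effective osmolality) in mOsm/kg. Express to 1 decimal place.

289.9 mOsm/kg

Effective osmolality excludes urea (freely permeant across cell membranes):
2·Na + glucose
= 2·135 + 19.9
= 270 + 19.9
= 289.9 mOsm/kg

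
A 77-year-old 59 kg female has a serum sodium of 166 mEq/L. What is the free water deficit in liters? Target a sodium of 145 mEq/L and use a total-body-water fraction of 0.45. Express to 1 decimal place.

3.8 L

TBW = 0.45 · 59 = 26.55 L
Free water deficit = TBW · (Na/145 − 1)
= 26.55 · (166/145 − 1)
= 26.55 · 0.1448
= 3.84 L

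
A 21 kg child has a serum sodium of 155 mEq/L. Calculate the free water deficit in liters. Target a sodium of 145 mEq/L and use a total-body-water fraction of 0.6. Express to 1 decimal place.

TBW = 0.6 · 21 = 12.6 L
Free water deficit = TBW · (Na/145 − 1)
= 12.6 · (155/145 − 1)
= 12.6 · 0.069
= 0.87 L

0.9 L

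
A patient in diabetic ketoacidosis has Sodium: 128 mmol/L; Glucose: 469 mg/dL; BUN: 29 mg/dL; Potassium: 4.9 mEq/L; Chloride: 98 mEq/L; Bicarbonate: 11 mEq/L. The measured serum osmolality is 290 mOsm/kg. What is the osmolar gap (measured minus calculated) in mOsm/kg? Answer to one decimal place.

Calculated osmolality = 2·Na + glucose/18 + BUN/2.8
= 2·128 + 469/18 + 29/2.8
= 256 + 26.06 + 10.36
= 292.42 mOsm/kg ≈ 292.4 mOsm/kg
Osmolar gap = measured − calculated = 290 − 292.4 = -2.4 mOsm/kg

-2.4 mOsm/kg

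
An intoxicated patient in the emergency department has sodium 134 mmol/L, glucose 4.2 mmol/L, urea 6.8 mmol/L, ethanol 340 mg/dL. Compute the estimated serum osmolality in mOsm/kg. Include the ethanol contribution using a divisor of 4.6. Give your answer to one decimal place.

352.9 mOsm/kg

Calculated osmolality = 2·Na + glucose + urea + ethanol/4.6
= 2·134 + 4.2 + 6.8 + 340/4.6
= 268 + 4.20 + 6.80 + 73.91
= 352.91 mOsm/kg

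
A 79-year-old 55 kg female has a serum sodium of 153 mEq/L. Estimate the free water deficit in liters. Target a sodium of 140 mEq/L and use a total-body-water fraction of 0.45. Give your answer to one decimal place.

TBW = 0.45 · 55 = 24.75 L
Free water deficit = TBW · (Na/140 − 1)
= 24.75 · (153/140 − 1)
= 24.75 · 0.0929
= 2.3 L

2.3 L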